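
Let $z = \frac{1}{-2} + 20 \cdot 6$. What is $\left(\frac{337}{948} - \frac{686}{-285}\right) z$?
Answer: $\frac{59461049}{180120} \approx 330.12$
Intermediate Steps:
$z = \frac{239}{2}$ ($z = - \frac{1}{2} + 120 = \frac{239}{2} \approx 119.5$)
$\left(\frac{337}{948} - \frac{686}{-285}\right) z = \left(\frac{337}{948} - \frac{686}{-285}\right) \frac{239}{2} = \left(337 \cdot \frac{1}{948} - - \frac{686}{285}\right) \frac{239}{2} = \left(\frac{337}{948} + \frac{686}{285}\right) \frac{239}{2} = \frac{248791}{90060} \cdot \frac{239}{2} = \frac{59461049}{180120}$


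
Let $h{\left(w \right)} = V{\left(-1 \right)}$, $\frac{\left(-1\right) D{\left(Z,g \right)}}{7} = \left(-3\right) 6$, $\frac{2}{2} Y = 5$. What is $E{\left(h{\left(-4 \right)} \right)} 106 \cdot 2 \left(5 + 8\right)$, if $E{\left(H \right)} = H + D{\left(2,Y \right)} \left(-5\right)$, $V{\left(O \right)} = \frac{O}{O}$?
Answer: $-1733524$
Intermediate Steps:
$Y = 5$
$D{\left(Z,g \right)} = 126$ ($D{\left(Z,g \right)} = - 7 \left(\left(-3\right) 6\right) = \left(-7\right) \left(-18\right) = 126$)
$V{\left(O \right)} = 1$
$h{\left(w \right)} = 1$
$E{\left(H \right)} = -630 + H$ ($E{\left(H \right)} = H + 126 \left(-5\right) = H - 630 = -630 + H$)
$E{\left(h{\left(-4 \right)} \right)} 106 \cdot 2 \left(5 + 8\right) = \left(-630 + 1\right) 106 \cdot 2 \left(5 + 8\right) = \left(-629\right) 106 \cdot 2 \cdot 13 = \left(-66674\right) 26 = -1733524$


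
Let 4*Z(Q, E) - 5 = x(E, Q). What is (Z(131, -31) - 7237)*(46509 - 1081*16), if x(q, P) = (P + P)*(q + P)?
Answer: -80131259/4 ≈ -2.0033e+7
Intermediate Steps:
x(q, P) = 2*P*(P + q) (x(q, P) = (2*P)*(P + q) = 2*P*(P + q))
Z(Q, E) = 5/4 + Q*(E + Q)/2 (Z(Q, E) = 5/4 + (2*Q*(Q + E))/4 = 5/4 + (2*Q*(E + Q))/4 = 5/4 + Q*(E + Q)/2)
(Z(131, -31) - 7237)*(46509 - 1081*16) = ((5/4 + (1/2)*131*(-31 + 131)) - 7237)*(46509 - 1081*16) = ((5/4 + (1/2)*131*100) - 7237)*(46509 - 17296) = ((5/4 + 6550) - 7237)*29213 = (26205/4 - 7237)*29213 = -2743/4*29213 = -80131259/4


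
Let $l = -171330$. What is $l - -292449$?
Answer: $121119$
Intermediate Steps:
$l - -292449 = -171330 - -292449 = -171330 + 292449 = 121119$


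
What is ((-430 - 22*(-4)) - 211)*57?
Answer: -31521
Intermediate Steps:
((-430 - 22*(-4)) - 211)*57 = ((-430 + 88) - 211)*57 = (-342 - 211)*57 = -553*57 = -31521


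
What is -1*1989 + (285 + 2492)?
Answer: 788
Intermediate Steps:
-1*1989 + (285 + 2492) = -1989 + 2777 = 788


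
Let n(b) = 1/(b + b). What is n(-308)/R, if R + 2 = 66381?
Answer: -1/40889464 ≈ -2.4456e-8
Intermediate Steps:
n(b) = 1/(2*b)
R = 66379 (R = -2 + 66381 = 66379)
n(-308)/R = ((1/2)/(-308))/66379 = ((1/2)*(-1/308))*(1/66379) = -1/616*1/66379 = -1/40889464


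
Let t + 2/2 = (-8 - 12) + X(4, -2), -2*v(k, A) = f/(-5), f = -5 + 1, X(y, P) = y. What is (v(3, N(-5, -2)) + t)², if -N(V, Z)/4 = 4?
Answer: 7569/25 ≈ 302.76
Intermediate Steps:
N(V, Z) = -16 (N(V, Z) = -4*4 = -16)
f = -4
v(k, A) = -⅖ (v(k, A) = -(-2)/(-5) = -(-2)*(-1)/5 = -½*⅘ = -⅖)
t = -17 (t = -1 + ((-8 - 12) + 4) = -1 + (-20 + 4) = -1 - 16 = -17)
(v(3, N(-5, -2)) + t)² = (-⅖ - 17)² = (-87/5)² = 7569/25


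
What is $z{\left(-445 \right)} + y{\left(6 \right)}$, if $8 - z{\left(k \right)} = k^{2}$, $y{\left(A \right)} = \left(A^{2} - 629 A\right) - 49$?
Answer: $-201804$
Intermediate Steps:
$y{\left(A \right)} = -49 + A^{2} - 629 A$
$z{\left(k \right)} = 8 - k^{2}$
$z{\left(-445 \right)} + y{\left(6 \right)} = \left(8 - \left(-445\right)^{2}\right) - \left(3823 - 36\right) = \left(8 - 198025\right) - 3787 = -198017 - 3787 = -201804$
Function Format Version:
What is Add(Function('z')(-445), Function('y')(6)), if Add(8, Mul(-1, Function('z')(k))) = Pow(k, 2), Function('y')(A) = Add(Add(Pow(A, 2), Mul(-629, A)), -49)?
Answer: -201804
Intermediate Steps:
Function('y')(A) = Add(-49, Pow(A, 2), Mul(-629, A))
Function('z')(k) = Add(8, Mul(-1, Pow(k, 2)))
Add(Function('z')(-445), Function('y')(6)) = Add(Add(8, Mul(-1, Pow(-445, 2))), Add(-49, Pow(6, 2), Mul(-629, 6))) = Add(Add(8, Mul(-1, 198025)), Add(-49, 36, -3774)) = Add(Add(8, -198025), -3787) = Add(-198017, -3787) = -201804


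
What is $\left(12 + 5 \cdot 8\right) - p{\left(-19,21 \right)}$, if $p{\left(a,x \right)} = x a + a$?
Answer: $470$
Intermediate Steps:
$p{\left(a,x \right)} = a + a x$ ($p{\left(a,x \right)} = a x + a = a + a x$)
$\left(12 + 5 \cdot 8\right) - p{\left(-19,21 \right)} = \left(12 + 5 \cdot 8\right) - - 19 \left(1 + 21\right) = \left(12 + 40\right) - \left(-19\right) 22 = 52 - -418 = 52 + 418 = 470$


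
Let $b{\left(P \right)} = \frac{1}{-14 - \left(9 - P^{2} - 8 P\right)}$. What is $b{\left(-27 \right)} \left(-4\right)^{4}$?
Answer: $\frac{128}{245} \approx 0.52245$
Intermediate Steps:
$b{\left(P \right)} = \frac{1}{-23 + P^{2} + 8 P}$ ($b{\left(P \right)} = \frac{1}{-14 + \left(-9 + P^{2} + 8 P\right)} = \frac{1}{-23 + P^{2} + 8 P}$)
$b{\left(-27 \right)} \left(-4\right)^{4} = \frac{\left(-4\right)^{4}}{-23 + \left(-27\right)^{2} + 8 \left(-27\right)} = \frac{1}{-23 + 729 - 216} \cdot 256 = \frac{1}{490} \cdot 256 = \frac{128}{245}$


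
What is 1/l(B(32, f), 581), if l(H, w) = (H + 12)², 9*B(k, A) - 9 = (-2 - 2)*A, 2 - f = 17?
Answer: 9/3481 ≈ 0.0025855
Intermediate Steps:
f = -15 (f = 2 - 1*17 = 2 - 17 = -15)
B(k, A) = 1 - 4*A/9 (B(k, A) = 1 + ((-2 - 2)*A)/9 = 1 + (-4*A)/9 = 1 - 4*A/9)
l(H, w) = (12 + H)²
1/l(B(32, f), 581) = 1/((12 + (1 - 4/9*(-15)))²) = 1/((12 + (1 + 20/3))²) = 1/((12 + 23/3)²) = 1/((59/3)²) = 1/(3481/9) = 9/3481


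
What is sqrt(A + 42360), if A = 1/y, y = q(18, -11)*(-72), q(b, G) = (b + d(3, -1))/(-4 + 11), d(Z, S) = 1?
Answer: 11*sqrt(18198694)/228 ≈ 205.82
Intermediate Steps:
q(b, G) = 1/7 + b/7 (q(b, G) = (b + 1)/(-4 + 11) = (1 + b)/7 = (1 + b)*(1/7) = 1/7 + b/7)
y = -1368/7 (y = (1/7 + (1/7)*18)*(-72) = (1/7 + 18/7)*(-72) = (19/7)*(-72) = -1368/7 ≈ -195.43)
A = -7/1368 (A = 1/(-1368/7) = -7/1368 ≈ -0.0051170)
sqrt(A + 42360) = sqrt(-7/1368 + 42360) = sqrt(57948473/1368) = 11*sqrt(18198694)/228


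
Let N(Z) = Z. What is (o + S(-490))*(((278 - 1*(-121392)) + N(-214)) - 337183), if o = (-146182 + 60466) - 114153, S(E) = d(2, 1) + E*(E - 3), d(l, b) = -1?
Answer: -8995815900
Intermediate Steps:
S(E) = -1 + E*(-3 + E) (S(E) = -1 + E*(E - 3) = -1 + E*(-3 + E))
o = -199869 (o = -85716 - 114153 = -199869)
(o + S(-490))*(((278 - 1*(-121392)) + N(-214)) - 337183) = (-199869 + (-1 + (-490)² - 3*(-490)))*(((278 - 1*(-121392)) - 214) - 337183) = (-199869 + (-1 + 240100 + 1470))*(((278 + 121392) - 214) - 337183) = (-199869 + 241569)*((121670 - 214) - 337183) = 41700*(121456 - 337183) = 41700*(-215727) = -8995815900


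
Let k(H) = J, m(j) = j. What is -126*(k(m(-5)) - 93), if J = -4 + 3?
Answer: 11844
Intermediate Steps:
J = -1
k(H) = -1
-126*(k(m(-5)) - 93) = -126*(-1 - 93) = -126*(-94) = 11844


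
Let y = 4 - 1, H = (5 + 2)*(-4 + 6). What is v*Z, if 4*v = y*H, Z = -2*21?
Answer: -441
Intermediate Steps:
H = 14 (H = 7*2 = 14)
y = 3
Z = -42
v = 21/2 (v = (3*14)/4 = (1/4)*42 = 21/2 ≈ 10.500)
v*Z = (21/2)*(-42) = -441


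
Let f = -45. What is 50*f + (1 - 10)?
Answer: -2259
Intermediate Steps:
50*f + (1 - 10) = 50*(-45) + (1 - 10) = -2250 - 9 = -2259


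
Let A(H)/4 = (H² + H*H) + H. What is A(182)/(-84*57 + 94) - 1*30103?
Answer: -70784601/2347 ≈ -30160.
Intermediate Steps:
A(H) = 4*H + 8*H² (A(H) = 4*((H² + H*H) + H) = 4*((H² + H²) + H) = 4*(2*H² + H) = 4*(H + 2*H²) = 4*H + 8*H²)
A(182)/(-84*57 + 94) - 1*30103 = (4*182*(1 + 2*182))/(-84*57 + 94) - 1*30103 = (4*182*(1 + 364))/(-4788 + 94) - 30103 = (4*182*365)/(-4694) - 30103 = 265720*(-1/4694) - 30103 = -132860/2347 - 30103 = -70784601/2347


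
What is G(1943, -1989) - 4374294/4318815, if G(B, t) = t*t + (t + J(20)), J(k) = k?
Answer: 5692415531862/1439605 ≈ 3.9542e+6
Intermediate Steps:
G(B, t) = 20 + t + t**2 (G(B, t) = t*t + (t + 20) = t**2 + (20 + t) = 20 + t + t**2)
G(1943, -1989) - 4374294/4318815 = (20 - 1989 + (-1989)**2) - 4374294/4318815 = (20 - 1989 + 3956121) - 4374294*1/4318815 = 3954152 - 1458098/1439605 = 5692415531862/1439605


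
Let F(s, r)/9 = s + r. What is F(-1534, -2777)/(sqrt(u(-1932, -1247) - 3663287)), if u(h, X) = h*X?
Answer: 38799*I*sqrt(1254083)/1254083 ≈ 34.646*I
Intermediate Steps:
F(s, r) = 9*r + 9*s (F(s, r) = 9*(s + r) = 9*(r + s) = 9*r + 9*s)
u(h, X) = X*h
F(-1534, -2777)/(sqrt(u(-1932, -1247) - 3663287)) = (9*(-2777) + 9*(-1534))/(sqrt(-1247*(-1932) - 3663287)) = (-24993 - 13806)/(sqrt(2409204 - 3663287)) = -38799*(-I*sqrt(1254083)/1254083) = -(-38799)*I*sqrt(1254083)/1254083 = 38799*I*sqrt(1254083)/1254083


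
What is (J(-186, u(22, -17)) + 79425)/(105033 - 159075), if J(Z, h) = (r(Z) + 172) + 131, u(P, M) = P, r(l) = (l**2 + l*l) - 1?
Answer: -148919/54042 ≈ -2.7556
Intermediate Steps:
r(l) = -1 + 2*l**2 (r(l) = (l**2 + l**2) - 1 = 2*l**2 - 1 = -1 + 2*l**2)
J(Z, h) = 302 + 2*Z**2 (J(Z, h) = ((-1 + 2*Z**2) + 172) + 131 = (171 + 2*Z**2) + 131 = 302 + 2*Z**2)
(J(-186, u(22, -17)) + 79425)/(105033 - 159075) = ((302 + 2*(-186)**2) + 79425)/(105033 - 159075) = ((302 + 2*34596) + 79425)/(-54042) = ((302 + 69192) + 79425)*(-1/54042) = (69494 + 79425)*(-1/54042) = 148919*(-1/54042) = -148919/54042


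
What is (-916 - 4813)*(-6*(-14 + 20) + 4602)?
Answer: -26158614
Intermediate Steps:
(-916 - 4813)*(-6*(-14 + 20) + 4602) = -5729*(-6*6 + 4602) = -5729*(-36 + 4602) = -5729*4566 = -26158614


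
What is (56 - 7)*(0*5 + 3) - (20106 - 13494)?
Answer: -6465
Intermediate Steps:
(56 - 7)*(0*5 + 3) - (20106 - 13494) = 49*(0 + 3) - 1*6612 = 49*3 - 6612 = 147 - 6612 = -6465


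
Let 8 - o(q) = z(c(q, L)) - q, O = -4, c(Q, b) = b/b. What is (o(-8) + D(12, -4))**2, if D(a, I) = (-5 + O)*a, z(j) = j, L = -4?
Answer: 11881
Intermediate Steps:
c(Q, b) = 1
D(a, I) = -9*a (D(a, I) = (-5 - 4)*a = -9*a)
o(q) = 7 + q (o(q) = 8 - (1 - q) = 8 + (-1 + q) = 7 + q)
(o(-8) + D(12, -4))**2 = ((7 - 8) - 9*12)**2 = (-1 - 108)**2 = (-109)**2 = 11881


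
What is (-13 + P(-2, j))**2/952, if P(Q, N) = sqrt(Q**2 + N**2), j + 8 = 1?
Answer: (13 - sqrt(53))**2/952 ≈ 0.034367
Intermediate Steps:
j = -7 (j = -8 + 1 = -7)
P(Q, N) = sqrt(N**2 + Q**2)
(-13 + P(-2, j))**2/952 = (-13 + sqrt((-7)**2 + (-2)**2))**2/952 = (-13 + sqrt(49 + 4))**2*(1/952) = (-13 + sqrt(53))**2*(1/952) = (-13 + sqrt(53))**2/952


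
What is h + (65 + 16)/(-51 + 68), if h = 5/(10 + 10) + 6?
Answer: 749/68 ≈ 11.015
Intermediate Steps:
h = 25/4 (h = 5/20 + 6 = (1/20)*5 + 6 = ¼ + 6 = 25/4 ≈ 6.2500)
h + (65 + 16)/(-51 + 68) = 25/4 + (65 + 16)/(-51 + 68) = 25/4 + 81/17 = 749/68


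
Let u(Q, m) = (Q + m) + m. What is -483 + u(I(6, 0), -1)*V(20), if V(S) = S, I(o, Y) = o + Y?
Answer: -403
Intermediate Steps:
I(o, Y) = Y + o
u(Q, m) = Q + 2*m
-483 + u(I(6, 0), -1)*V(20) = -483 + ((0 + 6) + 2*(-1))*20 = -483 + (6 - 2)*20 = -483 + 4*20 = -483 + 80 = -403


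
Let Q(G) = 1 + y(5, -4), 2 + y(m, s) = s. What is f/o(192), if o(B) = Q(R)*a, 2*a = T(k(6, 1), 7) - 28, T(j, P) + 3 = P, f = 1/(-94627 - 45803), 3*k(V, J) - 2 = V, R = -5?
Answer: -1/8425800 ≈ -1.1868e-7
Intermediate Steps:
y(m, s) = -2 + s
k(V, J) = ⅔ + V/3
f = -1/140430 (f = 1/(-140430) = -1/140430 ≈ -7.1210e-6)
T(j, P) = -3 + P
Q(G) = -5 (Q(G) = 1 + (-2 - 4) = 1 - 6 = -5)
a = -12 (a = ((-3 + 7) - 28)/2 = (4 - 28)/2 = (½)*(-24) = -12)
o(B) = 60 (o(B) = -5*(-12) = 60)
f/o(192) = -1/140430/60 = -1/140430*1/60 = -1/8425800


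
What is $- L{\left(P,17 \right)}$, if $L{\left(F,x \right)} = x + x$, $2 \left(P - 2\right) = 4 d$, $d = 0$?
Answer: $-34$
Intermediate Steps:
$P = 2$ ($P = 2 + \frac{4 \cdot 0}{2} = 2 + \frac{1}{2} \cdot 0 = 2 + 0 = 2$)
$L{\left(F,x \right)} = 2 x$
$- L{\left(P,17 \right)} = - 2 \cdot 17 = \left(-1\right) 34 = -34$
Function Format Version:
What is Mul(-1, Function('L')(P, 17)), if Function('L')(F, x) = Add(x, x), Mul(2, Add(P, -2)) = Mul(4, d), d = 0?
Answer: -34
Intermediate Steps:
P = 2 (P = Add(2, Mul(Rational(1, 2), Mul(4, 0))) = Add(2, Mul(Rational(1, 2), 0)) = Add(2, 0) = 2)
Function('L')(F, x) = Mul(2, x)
Mul(-1, Function('L')(P, 17)) = Mul(-1, Mul(2, 17)) = Mul(-1, 34) = -34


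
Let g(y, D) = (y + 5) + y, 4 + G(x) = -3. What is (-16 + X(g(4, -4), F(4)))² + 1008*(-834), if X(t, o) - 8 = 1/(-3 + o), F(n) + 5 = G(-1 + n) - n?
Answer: -303459183/361 ≈ -8.4061e+5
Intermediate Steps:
G(x) = -7 (G(x) = -4 - 3 = -7)
g(y, D) = 5 + 2*y (g(y, D) = (5 + y) + y = 5 + 2*y)
F(n) = -12 - n (F(n) = -5 + (-7 - n) = -12 - n)
X(t, o) = 8 + 1/(-3 + o)
(-16 + X(g(4, -4), F(4)))² + 1008*(-834) = (-16 + (-23 + 8*(-12 - 1*4))/(-3 + (-12 - 1*4)))² + 1008*(-834) = (-16 + (-23 + 8*(-12 - 4))/(-3 + (-12 - 4)))² - 840672 = (-16 + (-23 + 8*(-16))/(-3 - 16))² - 840672 = (-16 + (-23 - 128)/(-19))² - 840672 = (-16 - 1/19*(-151))² - 840672 = (-16 + 151/19)² - 840672 = (-153/19)² - 840672 = 23409/361 - 840672 = -303459183/361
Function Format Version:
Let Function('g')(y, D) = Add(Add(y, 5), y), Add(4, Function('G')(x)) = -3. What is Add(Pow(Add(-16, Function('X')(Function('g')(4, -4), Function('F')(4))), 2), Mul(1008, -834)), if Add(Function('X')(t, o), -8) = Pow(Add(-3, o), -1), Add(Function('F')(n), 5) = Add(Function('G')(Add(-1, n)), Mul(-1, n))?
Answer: Rational(-303459183, 361) ≈ -8.4061e+5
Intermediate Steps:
Function('G')(x) = -7 (Function('G')(x) = Add(-4, -3) = -7)
Function('g')(y, D) = Add(5, Mul(2, y)) (Function('g')(y, D) = Add(Add(5, y), y) = Add(5, Mul(2, y)))
Function('F')(n) = Add(-12, Mul(-1, n)) (Function('F')(n) = Add(-5, Add(-7, Mul(-1, n))) = Add(-12, Mul(-1, n)))
Function('X')(t, o) = Add(8, Pow(Add(-3, o), -1))
Add(Pow(Add(-16, Function('X')(Function('g')(4, -4), Function('F')(4))), 2), Mul(1008, -834)) = Add(Pow(Add(-16, Mul(Pow(Add(-3, Add(-12, Mul(-1, 4))), -1), Add(-23, Mul(8, Add(-12, Mul(-1, 4)))))), 2), Mul(1008, -834)) = Add(Pow(Add(-16, Mul(Pow(Add(-3, Add(-12, -4)), -1), Add(-23, Mul(8, Add(-12, -4))))), 2), -840672) = Add(Pow(Add(-16, Mul(Pow(Add(-3, -16), -1), Add(-23, Mul(8, -16)))), 2), -840672) = Add(Pow(Add(-16, Mul(Pow(-19, -1), Add(-23, -128))), 2), -840672) = Add(Pow(Add(-16, Mul(Rational(-1, 19), -151)), 2), -840672) = Add(Pow(Add(-16, Rational(151, 19)), 2), -840672) = Add(Pow(Rational(-153, 19), 2), -840672) = Add(Rational(23409, 361), -840672) = Rational(-303459183, 361)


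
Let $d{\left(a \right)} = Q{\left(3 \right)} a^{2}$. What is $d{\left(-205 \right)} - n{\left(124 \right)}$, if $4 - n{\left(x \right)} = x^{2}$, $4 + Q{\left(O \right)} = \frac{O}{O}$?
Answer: $-110703$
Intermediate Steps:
$Q{\left(O \right)} = -3$ ($Q{\left(O \right)} = -4 + \frac{O}{O} = -4 + 1 = -3$)
$d{\left(a \right)} = - 3 a^{2}$
$n{\left(x \right)} = 4 - x^{2}$
$d{\left(-205 \right)} - n{\left(124 \right)} = - 3 \left(-205\right)^{2} - \left(4 - 124^{2}\right) = \left(-3\right) 42025 - \left(4 - 15376\right) = -126075 - \left(4 - 15376\right) = -126075 - -15372 = -126075 + 15372 = -110703$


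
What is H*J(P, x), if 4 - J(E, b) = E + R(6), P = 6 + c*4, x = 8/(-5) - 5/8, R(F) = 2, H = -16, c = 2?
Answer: 192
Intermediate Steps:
x = -89/40 (x = 8*(-⅕) - 5*⅛ = -8/5 - 5/8 = -89/40 ≈ -2.2250)
P = 14 (P = 6 + 2*4 = 6 + 8 = 14)
J(E, b) = 2 - E (J(E, b) = 4 - (E + 2) = 4 - (2 + E) = 4 + (-2 - E) = 2 - E)
H*J(P, x) = -16*(2 - 1*14) = -16*(2 - 14) = -16*(-12) = 192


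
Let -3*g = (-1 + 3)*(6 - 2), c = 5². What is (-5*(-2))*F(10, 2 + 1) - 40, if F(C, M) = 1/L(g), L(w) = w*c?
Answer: -803/20 ≈ -40.150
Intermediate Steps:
c = 25
g = -8/3 (g = -(-1 + 3)*(6 - 2)/3 = -2*4/3 = -⅓*8 = -8/3 ≈ -2.6667)
L(w) = 25*w (L(w) = w*25 = 25*w)
F(C, M) = -3/200 (F(C, M) = 1/(25*(-8/3)) = 1/(-200/3) = -3/200)
(-5*(-2))*F(10, 2 + 1) - 40 = -5*(-2)*(-3/200) - 40 = 10*(-3/200) - 40 = -3/20 - 40 = -803/20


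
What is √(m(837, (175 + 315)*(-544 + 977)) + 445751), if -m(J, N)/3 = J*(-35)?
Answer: 2*√133409 ≈ 730.50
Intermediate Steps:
m(J, N) = 105*J (m(J, N) = -3*J*(-35) = -(-105)*J = 105*J)
√(m(837, (175 + 315)*(-544 + 977)) + 445751) = √(105*837 + 445751) = √(87885 + 445751) = √533636 = 2*√133409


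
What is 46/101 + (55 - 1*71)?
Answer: -1570/101 ≈ -15.545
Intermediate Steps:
46/101 + (55 - 1*71) = (1/101)*46 + (55 - 71) = 46/101 - 16 = -1570/101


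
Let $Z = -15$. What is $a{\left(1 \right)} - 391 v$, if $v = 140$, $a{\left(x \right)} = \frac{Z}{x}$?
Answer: $-54755$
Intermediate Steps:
$a{\left(x \right)} = - \frac{15}{x}$
$a{\left(1 \right)} - 391 v = - \frac{15}{1} - 54740 = \left(-15\right) 1 - 54740 = -15 - 54740 = -54755$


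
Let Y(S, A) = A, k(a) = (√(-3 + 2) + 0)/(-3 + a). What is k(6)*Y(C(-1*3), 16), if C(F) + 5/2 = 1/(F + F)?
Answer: 16*I/3 ≈ 5.3333*I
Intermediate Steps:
C(F) = -5/2 + 1/(2*F) (C(F) = -5/2 + 1/(F + F) = -5/2 + 1/(2*F))
k(a) = I/(-3 + a) (k(a) = (√(-1) + 0)/(-3 + a) = (I + 0)/(-3 + a) = I/(-3 + a))
k(6)*Y(C(-1*3), 16) = (I/(-3 + 6))*16 = (I/3)*16 = 16*I/3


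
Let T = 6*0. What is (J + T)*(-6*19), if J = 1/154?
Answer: -57/77 ≈ -0.74026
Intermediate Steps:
J = 1/154 ≈ 0.0064935
T = 0
(J + T)*(-6*19) = (1/154 + 0)*(-6*19) = (1/154)*(-114) = -57/77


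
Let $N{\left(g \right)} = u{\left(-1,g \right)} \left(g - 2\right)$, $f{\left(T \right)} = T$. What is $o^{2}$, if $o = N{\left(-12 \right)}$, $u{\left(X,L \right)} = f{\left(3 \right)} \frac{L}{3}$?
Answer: $28224$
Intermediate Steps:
$u{\left(X,L \right)} = L$ ($u{\left(X,L \right)} = 3 \frac{L}{3} = L$)
$N{\left(g \right)} = g \left(-2 + g\right)$ ($N{\left(g \right)} = g \left(g - 2\right) = g \left(-2 + g\right)$)
$o = 168$ ($o = - 12 \left(-2 - 12\right) = \left(-12\right) \left(-14\right) = 168$)
$o^{2} = 168^{2} = 28224$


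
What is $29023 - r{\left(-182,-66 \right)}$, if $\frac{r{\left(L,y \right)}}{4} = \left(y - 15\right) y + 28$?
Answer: $7527$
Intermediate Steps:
$r{\left(L,y \right)} = 112 + 4 y \left(-15 + y\right)$ ($r{\left(L,y \right)} = 4 \left(\left(y - 15\right) y + 28\right) = 4 \left(\left(-15 + y\right) y + 28\right) = 4 \left(y \left(-15 + y\right) + 28\right) = 4 \left(28 + y \left(-15 + y\right)\right) = 112 + 4 y \left(-15 + y\right)$)
$29023 - r{\left(-182,-66 \right)} = 29023 - \left(112 - -3960 + 4 \left(-66\right)^{2}\right) = 29023 - \left(112 + 3960 + 4 \cdot 4356\right) = 29023 - \left(112 + 3960 + 17424\right) = 29023 - 21496 = 7527$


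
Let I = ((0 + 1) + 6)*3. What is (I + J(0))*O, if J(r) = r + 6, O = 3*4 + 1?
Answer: 351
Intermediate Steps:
I = 21 (I = (1 + 6)*3 = 7*3 = 21)
O = 13 (O = 12 + 1 = 13)
J(r) = 6 + r
(I + J(0))*O = (21 + (6 + 0))*13 = (21 + 6)*13 = 27*13 = 351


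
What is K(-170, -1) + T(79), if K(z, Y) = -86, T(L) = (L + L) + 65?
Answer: 137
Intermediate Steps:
T(L) = 65 + 2*L (T(L) = 2*L + 65 = 65 + 2*L)
K(-170, -1) + T(79) = -86 + (65 + 2*79) = -86 + (65 + 158) = -86 + 223 = 137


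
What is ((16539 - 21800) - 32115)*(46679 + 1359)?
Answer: -1795468288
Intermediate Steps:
((16539 - 21800) - 32115)*(46679 + 1359) = (-5261 - 32115)*48038 = -37376*48038 = -1795468288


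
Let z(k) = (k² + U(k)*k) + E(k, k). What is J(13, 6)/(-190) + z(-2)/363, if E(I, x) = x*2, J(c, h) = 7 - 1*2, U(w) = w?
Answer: -211/13794 ≈ -0.015297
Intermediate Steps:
J(c, h) = 5 (J(c, h) = 7 - 2 = 5)
E(I, x) = 2*x
z(k) = 2*k + 2*k² (z(k) = (k² + k*k) + 2*k = (k² + k²) + 2*k = 2*k² + 2*k = 2*k + 2*k²)
J(13, 6)/(-190) + z(-2)/363 = 5/(-190) + (2*(-2)*(1 - 2))/363 = 5*(-1/190) + (2*(-2)*(-1))*(1/363) = -1/38 + 4*(1/363) = -1/38 + 4/363 = -211/13794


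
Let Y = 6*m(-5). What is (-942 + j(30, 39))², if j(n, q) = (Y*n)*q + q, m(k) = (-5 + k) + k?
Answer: 11279077209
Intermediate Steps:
m(k) = -5 + 2*k
Y = -90 (Y = 6*(-5 + 2*(-5)) = 6*(-5 - 10) = 6*(-15) = -90)
j(n, q) = q - 90*n*q (j(n, q) = (-90*n)*q + q = -90*n*q + q = q - 90*n*q)
(-942 + j(30, 39))² = (-942 + 39*(1 - 90*30))² = (-942 + 39*(1 - 2700))² = (-942 + 39*(-2699))² = (-942 - 105261)² = (-106203)² = 11279077209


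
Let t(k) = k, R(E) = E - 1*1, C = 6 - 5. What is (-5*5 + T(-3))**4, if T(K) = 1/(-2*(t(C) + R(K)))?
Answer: 492884401/1296 ≈ 3.8031e+5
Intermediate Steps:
C = 1
R(E) = -1 + E (R(E) = E - 1 = -1 + E)
T(K) = -1/(2*K) (T(K) = 1/(-2*(1 + (-1 + K))) = 1/(-2*K) = -1/(2*K))
(-5*5 + T(-3))**4 = (-5*5 - 1/2/(-3))**4 = (-25 - 1/2*(-1/3))**4 = (-25 + 1/6)**4 = (-149/6)**4 = 492884401/1296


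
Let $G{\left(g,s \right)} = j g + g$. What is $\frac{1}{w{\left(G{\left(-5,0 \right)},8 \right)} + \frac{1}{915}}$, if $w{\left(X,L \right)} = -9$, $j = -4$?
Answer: $- \frac{915}{8234} \approx -0.11112$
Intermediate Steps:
$G{\left(g,s \right)} = - 3 g$ ($G{\left(g,s \right)} = - 4 g + g = - 3 g$)
$\frac{1}{w{\left(G{\left(-5,0 \right)},8 \right)} + \frac{1}{915}} = \frac{1}{-9 + \frac{1}{915}} = \frac{1}{- \frac{8234}{915}} = - \frac{915}{8234}$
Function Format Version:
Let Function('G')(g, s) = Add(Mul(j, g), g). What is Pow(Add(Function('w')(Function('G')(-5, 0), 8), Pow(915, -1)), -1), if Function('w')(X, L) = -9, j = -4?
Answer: Rational(-915, 8234) ≈ -0.11112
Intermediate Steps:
Function('G')(g, s) = Mul(-3, g) (Function('G')(g, s) = Add(Mul(-4, g), g) = Mul(-3, g))
Pow(Add(Function('w')(Function('G')(-5, 0), 8), Pow(915, -1)), -1) = Pow(Add(-9, Pow(915, -1)), -1) = Pow(Add(-9, Rational(1, 915)), -1) = Pow(Rational(-8234, 915), -1) = Rational(-915, 8234)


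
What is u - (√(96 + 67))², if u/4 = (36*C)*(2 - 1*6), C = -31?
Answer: 17693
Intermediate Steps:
u = 17856 (u = 4*((36*(-31))*(2 - 1*6)) = 4*(-1116*(2 - 6)) = 4*(-1116*(-4)) = 4*4464 = 17856)
u - (√(96 + 67))² = 17856 - (√(96 + 67))² = 17856 - (√163)² = 17856 - 1*163 = 17856 - 163 = 17693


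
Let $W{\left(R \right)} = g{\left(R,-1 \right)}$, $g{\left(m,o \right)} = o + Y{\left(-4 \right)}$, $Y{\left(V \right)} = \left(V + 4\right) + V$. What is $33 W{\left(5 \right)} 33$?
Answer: $-5445$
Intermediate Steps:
$Y{\left(V \right)} = 4 + 2 V$ ($Y{\left(V \right)} = \left(4 + V\right) + V = 4 + 2 V$)
$g{\left(m,o \right)} = -4 + o$ ($g{\left(m,o \right)} = o + \left(4 + 2 \left(-4\right)\right) = o + \left(4 - 8\right) = o - 4 = -4 + o$)
$W{\left(R \right)} = -5$ ($W{\left(R \right)} = -4 - 1 = -5$)
$33 W{\left(5 \right)} 33 = 33 \left(-5\right) 33 = \left(-165\right) 33 = -5445$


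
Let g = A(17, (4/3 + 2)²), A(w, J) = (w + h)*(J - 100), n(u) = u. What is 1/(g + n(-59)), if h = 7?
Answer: -3/6577 ≈ -0.00045613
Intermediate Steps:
A(w, J) = (-100 + J)*(7 + w) (A(w, J) = (w + 7)*(J - 100) = (7 + w)*(-100 + J) = (-100 + J)*(7 + w))
g = -6400/3 (g = -700 - 100*17 + 7*(4/3 + 2)² + (4/3 + 2)²*17 = -700 - 1700 + 7*(4*(⅓) + 2)² + (4*(⅓) + 2)²*17 = -700 - 1700 + 7*(4/3 + 2)² + (4/3 + 2)²*17 = -700 - 1700 + 7*(10/3)² + (10/3)²*17 = -700 - 1700 + 7*(100/9) + (100/9)*17 = -700 - 1700 + 700/9 + 1700/9 = -6400/3 ≈ -2133.3)
1/(g + n(-59)) = 1/(-6400/3 - 59) = 1/(-6577/3) = -3/6577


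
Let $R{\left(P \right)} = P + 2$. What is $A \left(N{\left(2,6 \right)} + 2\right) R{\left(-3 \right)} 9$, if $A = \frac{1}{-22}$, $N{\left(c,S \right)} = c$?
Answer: $\frac{18}{11} \approx 1.6364$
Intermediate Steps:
$R{\left(P \right)} = 2 + P$
$A = - \frac{1}{22} \approx -0.045455$
$A \left(N{\left(2,6 \right)} + 2\right) R{\left(-3 \right)} 9 = - \frac{\left(2 + 2\right) \left(2 - 3\right)}{22} \cdot 9 = - \frac{4 \left(-1\right)}{22} \cdot 9 = \left(- \frac{1}{22}\right) \left(-4\right) 9 = \frac{2}{11} \cdot 9 = \frac{18}{11}$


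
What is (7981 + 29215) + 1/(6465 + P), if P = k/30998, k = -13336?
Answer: 3726829690431/100194367 ≈ 37196.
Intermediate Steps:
P = -6668/15499 (P = -13336/30998 = -13336*1/30998 = -6668/15499 ≈ -0.43022)
(7981 + 29215) + 1/(6465 + P) = (7981 + 29215) + 1/(6465 - 6668/15499) = 37196 + 1/(100194367/15499) = 37196 + 15499/100194367 = 3726829690431/100194367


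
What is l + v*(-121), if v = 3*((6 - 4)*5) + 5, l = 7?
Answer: -4228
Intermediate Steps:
v = 35 (v = 3*(2*5) + 5 = 3*10 + 5 = 30 + 5 = 35)
l + v*(-121) = 7 + 35*(-121) = 7 - 4235 = -4228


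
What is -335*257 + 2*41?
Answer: -86013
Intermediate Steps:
-335*257 + 2*41 = -86095 + 82 = -86013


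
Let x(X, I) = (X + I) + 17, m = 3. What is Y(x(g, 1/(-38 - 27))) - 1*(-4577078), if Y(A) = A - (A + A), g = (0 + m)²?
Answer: 297508381/65 ≈ 4.5771e+6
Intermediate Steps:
g = 9 (g = (0 + 3)² = 3² = 9)
x(X, I) = 17 + I + X (x(X, I) = (I + X) + 17 = 17 + I + X)
Y(A) = -A (Y(A) = A - 2*A = -A)
Y(x(g, 1/(-38 - 27))) - 1*(-4577078) = -(17 + 1/(-38 - 27) + 9) - 1*(-4577078) = -(17 + 1/(-65) + 9) + 4577078 = -(17 - 1/65 + 9) + 4577078 = -1*1689/65 + 4577078 = -1689/65 + 4577078 = 297508381/65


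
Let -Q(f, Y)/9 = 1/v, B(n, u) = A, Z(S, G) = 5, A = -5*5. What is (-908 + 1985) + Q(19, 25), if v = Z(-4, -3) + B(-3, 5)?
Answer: 21549/20 ≈ 1077.4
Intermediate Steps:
A = -25
B(n, u) = -25
v = -20 (v = 5 - 25 = -20)
Q(f, Y) = 9/20 (Q(f, Y) = -9/(-20) = -9*(-1/20) = 9/20)
(-908 + 1985) + Q(19, 25) = (-908 + 1985) + 9/20 = 1077 + 9/20 = 21549/20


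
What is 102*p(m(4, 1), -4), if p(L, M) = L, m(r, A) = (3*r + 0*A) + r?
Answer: 1632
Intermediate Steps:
m(r, A) = 4*r (m(r, A) = (3*r + 0) + r = 3*r + r = 4*r)
102*p(m(4, 1), -4) = 102*(4*4) = 102*16 = 1632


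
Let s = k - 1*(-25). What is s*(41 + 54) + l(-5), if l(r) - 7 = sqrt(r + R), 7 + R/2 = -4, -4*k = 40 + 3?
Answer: 5443/4 + 3*I*sqrt(3) ≈ 1360.8 + 5.1962*I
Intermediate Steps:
k = -43/4 (k = -(40 + 3)/4 = -1/4*43 = -43/4 ≈ -10.750)
R = -22 (R = -14 + 2*(-4) = -14 - 8 = -22)
l(r) = 7 + sqrt(-22 + r) (l(r) = 7 + sqrt(r - 22) = 7 + sqrt(-22 + r))
s = 57/4 (s = -43/4 - 1*(-25) = -43/4 + 25 = 57/4 ≈ 14.250)
s*(41 + 54) + l(-5) = 57*(41 + 54)/4 + (7 + sqrt(-22 - 5)) = (57/4)*95 + (7 + sqrt(-27)) = 5415/4 + (7 + 3*I*sqrt(3)) = 5443/4 + 3*I*sqrt(3)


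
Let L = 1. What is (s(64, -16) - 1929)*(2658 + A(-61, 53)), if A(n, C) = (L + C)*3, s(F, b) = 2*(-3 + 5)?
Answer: -5428500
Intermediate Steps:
s(F, b) = 4 (s(F, b) = 2*2 = 4)
A(n, C) = 3 + 3*C (A(n, C) = (1 + C)*3 = 3 + 3*C)
(s(64, -16) - 1929)*(2658 + A(-61, 53)) = (4 - 1929)*(2658 + (3 + 3*53)) = -1925*(2658 + (3 + 159)) = -1925*(2658 + 162) = -1925*2820 = -5428500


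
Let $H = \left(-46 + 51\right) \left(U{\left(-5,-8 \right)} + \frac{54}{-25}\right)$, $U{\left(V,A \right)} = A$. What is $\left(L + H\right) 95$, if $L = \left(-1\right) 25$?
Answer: $-7201$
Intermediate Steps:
$L = -25$
$H = - \frac{254}{5}$ ($H = \left(-46 + 51\right) \left(-8 + \frac{54}{-25}\right) = 5 \left(-8 + 54 \left(- \frac{1}{25}\right)\right) = 5 \left(-8 - \frac{54}{25}\right) = 5 \left(- \frac{254}{25}\right) = - \frac{254}{5} \approx -50.8$)
$\left(L + H\right) 95 = \left(-25 - \frac{254}{5}\right) 95 = \left(- \frac{379}{5}\right) 95 = -7201$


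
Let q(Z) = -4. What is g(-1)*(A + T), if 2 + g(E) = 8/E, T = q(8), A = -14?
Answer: 180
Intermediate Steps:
T = -4
g(E) = -2 + 8/E
g(-1)*(A + T) = (-2 + 8/(-1))*(-14 - 4) = (-2 + 8*(-1))*(-18) = (-2 - 8)*(-18) = -10*(-18) = 180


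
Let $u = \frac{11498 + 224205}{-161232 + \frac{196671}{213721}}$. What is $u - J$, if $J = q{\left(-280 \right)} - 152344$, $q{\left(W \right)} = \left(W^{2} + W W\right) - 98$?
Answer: $- \frac{150220376486021}{34458467601} \approx -4359.5$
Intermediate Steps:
$q{\left(W \right)} = -98 + 2 W^{2}$ ($q{\left(W \right)} = \left(W^{2} + W^{2}\right) - 98 = 2 W^{2} - 98 = -98 + 2 W^{2}$)
$J = 4358$ ($J = \left(-98 + 2 \left(-280\right)^{2}\right) - 152344 = \left(-98 + 2 \cdot 78400\right) - 152344 = \left(-98 + 156800\right) - 152344 = 156702 - 152344 = 4358$)
$u = - \frac{50374680863}{34458467601}$ ($u = \frac{235703}{-161232 + 196671 \cdot \frac{1}{213721}} = \frac{235703}{-161232 + \frac{196671}{213721}} = \frac{235703}{- \frac{34458467601}{213721}} = 235703 \left(- \frac{213721}{34458467601}\right) = - \frac{50374680863}{34458467601} \approx -1.4619$)
$u - J = - \frac{50374680863}{34458467601} - 4358 = - \frac{150220376486021}{34458467601}$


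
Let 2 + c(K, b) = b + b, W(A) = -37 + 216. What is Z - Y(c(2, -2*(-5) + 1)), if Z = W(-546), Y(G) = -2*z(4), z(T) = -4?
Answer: 171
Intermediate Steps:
W(A) = 179
c(K, b) = -2 + 2*b (c(K, b) = -2 + (b + b) = -2 + 2*b)
Y(G) = 8 (Y(G) = -2*(-4) = 8)
Z = 179
Z - Y(c(2, -2*(-5) + 1)) = 179 - 1*8 = 179 - 8 = 171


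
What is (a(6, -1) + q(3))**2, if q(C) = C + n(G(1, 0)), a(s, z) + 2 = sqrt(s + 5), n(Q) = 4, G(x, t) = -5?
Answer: (5 + sqrt(11))**2 ≈ 69.166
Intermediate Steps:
a(s, z) = -2 + sqrt(5 + s) (a(s, z) = -2 + sqrt(s + 5) = -2 + sqrt(5 + s))
q(C) = 4 + C (q(C) = C + 4 = 4 + C)
(a(6, -1) + q(3))**2 = ((-2 + sqrt(5 + 6)) + (4 + 3))**2 = ((-2 + sqrt(11)) + 7)**2 = (5 + sqrt(11))**2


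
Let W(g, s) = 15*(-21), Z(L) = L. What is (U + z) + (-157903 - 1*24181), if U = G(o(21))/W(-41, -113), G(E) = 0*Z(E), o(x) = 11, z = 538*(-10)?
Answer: -187464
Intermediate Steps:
W(g, s) = -315
z = -5380
G(E) = 0 (G(E) = 0*E = 0)
U = 0 (U = 0/(-315) = 0*(-1/315) = 0)
(U + z) + (-157903 - 1*24181) = (0 - 5380) + (-157903 - 1*24181) = -5380 + (-157903 - 24181) = -5380 - 182084 = -187464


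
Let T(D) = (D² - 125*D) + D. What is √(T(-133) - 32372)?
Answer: 3*√201 ≈ 42.532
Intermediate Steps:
T(D) = D² - 124*D
√(T(-133) - 32372) = √(-133*(-124 - 133) - 32372) = √(-133*(-257) - 32372) = √(34181 - 32372) = √1809 = 3*√201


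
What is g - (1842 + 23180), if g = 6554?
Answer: -18468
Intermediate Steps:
g - (1842 + 23180) = 6554 - (1842 + 23180) = 6554 - 1*25022 = 6554 - 25022 = -18468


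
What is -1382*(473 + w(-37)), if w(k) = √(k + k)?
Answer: -653686 - 1382*I*√74 ≈ -6.5369e+5 - 11888.0*I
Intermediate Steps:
w(k) = √2*√k (w(k) = √(2*k) = √2*√k)
-1382*(473 + w(-37)) = -1382*(473 + √2*√(-37)) = -1382*(473 + √2*(I*√37)) = -1382*(473 + I*√74) = -653686 - 1382*I*√74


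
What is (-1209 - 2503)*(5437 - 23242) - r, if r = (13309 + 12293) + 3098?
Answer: 66063460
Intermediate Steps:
r = 28700 (r = 25602 + 3098 = 28700)
(-1209 - 2503)*(5437 - 23242) - r = (-1209 - 2503)*(5437 - 23242) - 1*28700 = -3712*(-17805) - 28700 = 66092160 - 28700 = 66063460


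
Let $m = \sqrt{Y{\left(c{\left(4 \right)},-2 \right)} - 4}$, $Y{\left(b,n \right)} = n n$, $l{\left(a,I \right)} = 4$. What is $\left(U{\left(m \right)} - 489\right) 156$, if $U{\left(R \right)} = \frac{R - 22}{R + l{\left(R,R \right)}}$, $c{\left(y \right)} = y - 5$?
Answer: $-77142$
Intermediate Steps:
$c{\left(y \right)} = -5 + y$
$Y{\left(b,n \right)} = n^{2}$
$m = 0$ ($m = \sqrt{\left(-2\right)^{2} - 4} = \sqrt{4 - 4} = \sqrt{0} = 0$)
$U{\left(R \right)} = \frac{-22 + R}{4 + R}$ ($U{\left(R \right)} = \frac{R - 22}{R + 4} = \frac{-22 + R}{4 + R}$)
$\left(U{\left(m \right)} - 489\right) 156 = \left(\frac{-22 + 0}{4 + 0} - 489\right) 156 = \left(\frac{1}{4} \left(-22\right) - 489\right) 156 = \left(- \frac{11}{2} - 489\right) 156 = \left(- \frac{989}{2}\right) 156 = -77142$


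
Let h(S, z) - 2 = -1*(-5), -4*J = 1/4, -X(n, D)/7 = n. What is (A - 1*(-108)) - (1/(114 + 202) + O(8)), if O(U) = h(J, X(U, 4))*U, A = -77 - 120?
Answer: -45821/316 ≈ -145.00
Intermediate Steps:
X(n, D) = -7*n
J = -1/16 (J = -1/(4*4) = -1/4*1/4 = -1/16 ≈ -0.062500)
h(S, z) = 7 (h(S, z) = 2 - 1*(-5) = 2 + 5 = 7)
A = -197
O(U) = 7*U
(A - 1*(-108)) - (1/(114 + 202) + O(8)) = (-197 - 1*(-108)) - (1/(114 + 202) + 7*8) = (-197 + 108) - (1/316 + 56) = -89 - (1/316 + 56) = -89 - 1*17697/316 = -89 - 17697/316 = -45821/316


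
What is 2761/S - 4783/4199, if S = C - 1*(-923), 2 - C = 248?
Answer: 8355348/2842723 ≈ 2.9392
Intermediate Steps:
C = -246 (C = 2 - 1*248 = 2 - 248 = -246)
S = 677 (S = -246 - 1*(-923) = -246 + 923 = 677)
2761/S - 4783/4199 = 2761/677 - 4783/4199 = 8355348/2842723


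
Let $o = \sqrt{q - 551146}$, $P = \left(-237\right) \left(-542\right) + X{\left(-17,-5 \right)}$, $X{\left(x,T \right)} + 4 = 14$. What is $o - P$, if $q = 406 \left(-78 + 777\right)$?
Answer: $-128464 + 2 i \sqrt{66838} \approx -1.2846 \cdot 10^{5} + 517.06 i$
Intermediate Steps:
$X{\left(x,T \right)} = 10$ ($X{\left(x,T \right)} = -4 + 14 = 10$)
$q = 283794$ ($q = 406 \cdot 699 = 283794$)
$P = 128464$ ($P = \left(-237\right) \left(-542\right) + 10 = 128454 + 10 = 128464$)
$o = 2 i \sqrt{66838}$ ($o = \sqrt{283794 - 551146} = \sqrt{-267352} = 2 i \sqrt{66838} \approx 517.06 i$)
$o - P = 2 i \sqrt{66838} - 128464 = -128464 + 2 i \sqrt{66838}$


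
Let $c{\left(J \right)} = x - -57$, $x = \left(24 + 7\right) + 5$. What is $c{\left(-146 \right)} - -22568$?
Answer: $22661$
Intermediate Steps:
$x = 36$ ($x = 31 + 5 = 36$)
$c{\left(J \right)} = 93$ ($c{\left(J \right)} = 36 - -57 = 36 + 57 = 93$)
$c{\left(-146 \right)} - -22568 = 93 - -22568 = 93 + 22568 = 22661$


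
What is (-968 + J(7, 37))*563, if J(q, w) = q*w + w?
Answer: -378336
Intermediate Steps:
J(q, w) = w + q*w
(-968 + J(7, 37))*563 = (-968 + 37*(1 + 7))*563 = (-968 + 37*8)*563 = (-968 + 296)*563 = -672*563 = -378336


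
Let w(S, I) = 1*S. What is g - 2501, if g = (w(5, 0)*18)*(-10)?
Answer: -3401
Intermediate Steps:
w(S, I) = S
g = -900 (g = (5*18)*(-10) = 90*(-10) = -900)
g - 2501 = -900 - 2501 = -3401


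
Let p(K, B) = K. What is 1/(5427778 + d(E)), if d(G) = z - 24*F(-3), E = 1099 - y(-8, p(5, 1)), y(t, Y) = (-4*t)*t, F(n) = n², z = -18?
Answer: 1/5427544 ≈ 1.8425e-7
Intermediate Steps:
y(t, Y) = -4*t²
E = 1355 (E = 1099 - (-4)*(-8)² = 1099 - (-4)*64 = 1099 - 1*(-256) = 1099 + 256 = 1355)
d(G) = -234 (d(G) = -18 - 24*(-3)² = -18 - 24*9 = -18 - 216 = -234)
1/(5427778 + d(E)) = 1/(5427778 - 234) = 1/5427544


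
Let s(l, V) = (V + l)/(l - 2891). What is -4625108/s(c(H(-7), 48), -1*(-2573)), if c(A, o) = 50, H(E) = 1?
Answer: 13139931828/2623 ≈ 5.0095e+6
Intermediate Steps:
s(l, V) = (V + l)/(-2891 + l)
-4625108/s(c(H(-7), 48), -1*(-2573)) = -4625108*(-2891 + 50)/(-1*(-2573) + 50) = -4625108*(-2841/(2573 + 50)) = -4625108/((-1/2841*2623)) = -4625108/(-2623/2841) = -4625108*(-2841/2623) = 13139931828/2623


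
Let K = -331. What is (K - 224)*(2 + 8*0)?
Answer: -1110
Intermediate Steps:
(K - 224)*(2 + 8*0) = (-331 - 224)*(2 + 8*0) = -555*(2 + 0) = -555*2 = -1110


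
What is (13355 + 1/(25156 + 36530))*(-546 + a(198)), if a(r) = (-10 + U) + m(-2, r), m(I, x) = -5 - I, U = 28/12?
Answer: -687886803385/92529 ≈ -7.4343e+6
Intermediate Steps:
U = 7/3 (U = 28*(1/12) = 7/3 ≈ 2.3333)
a(r) = -32/3 (a(r) = (-10 + 7/3) + (-5 - 1*(-2)) = -23/3 + (-5 + 2) = -23/3 - 3 = -32/3)
(13355 + 1/(25156 + 36530))*(-546 + a(198)) = (13355 + 1/(25156 + 36530))*(-546 - 32/3) = (13355 + 1/61686)*(-1670/3) = (823816531/61686)*(-1670/3) = -687886803385/92529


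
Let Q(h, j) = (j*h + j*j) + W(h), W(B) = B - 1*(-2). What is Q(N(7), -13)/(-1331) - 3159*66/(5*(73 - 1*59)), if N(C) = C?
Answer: -138755802/46585 ≈ -2978.6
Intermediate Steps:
W(B) = 2 + B (W(B) = B + 2 = 2 + B)
Q(h, j) = 2 + h + j**2 + h*j (Q(h, j) = (j*h + j*j) + (2 + h) = (h*j + j**2) + (2 + h) = (j**2 + h*j) + (2 + h) = 2 + h + j**2 + h*j)
Q(N(7), -13)/(-1331) - 3159*66/(5*(73 - 1*59)) = (2 + 7 + (-13)**2 + 7*(-13))/(-1331) - 3159*66/(5*(73 - 1*59)) = (2 + 7 + 169 - 91)*(-1/1331) - 3159*66/(5*(73 - 59)) = 87*(-1/1331) - 3159/((14*20)*(1/264)) = -87/1331 - 3159/(280*(1/264)) = -87/1331 - 3159/35/33 = -87/1331 - 3159*33/35 = -87/1331 - 104247/35 = -138755802/46585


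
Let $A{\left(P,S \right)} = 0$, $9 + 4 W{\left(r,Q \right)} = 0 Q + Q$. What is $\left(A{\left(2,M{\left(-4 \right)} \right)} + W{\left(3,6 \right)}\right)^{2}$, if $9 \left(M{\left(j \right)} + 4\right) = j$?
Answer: $\frac{9}{16} \approx 0.5625$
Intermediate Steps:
$W{\left(r,Q \right)} = - \frac{9}{4} + \frac{Q}{4}$ ($W{\left(r,Q \right)} = - \frac{9}{4} + \frac{0 Q + Q}{4} = - \frac{9}{4} + \frac{0 + Q}{4} = - \frac{9}{4} + \frac{Q}{4}$)
$M{\left(j \right)} = -4 + \frac{j}{9}$
$\left(A{\left(2,M{\left(-4 \right)} \right)} + W{\left(3,6 \right)}\right)^{2} = \left(0 + \left(- \frac{9}{4} + \frac{1}{4} \cdot 6\right)\right)^{2} = \left(0 + \left(- \frac{9}{4} + \frac{3}{2}\right)\right)^{2} = \left(0 - \frac{3}{4}\right)^{2} = \left(- \frac{3}{4}\right)^{2} = \frac{9}{16}$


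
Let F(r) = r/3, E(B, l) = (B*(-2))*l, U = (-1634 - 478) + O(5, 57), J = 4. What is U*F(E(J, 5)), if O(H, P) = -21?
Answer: 28440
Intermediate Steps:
U = -2133 (U = (-1634 - 478) - 21 = -2112 - 21 = -2133)
E(B, l) = -2*B*l (E(B, l) = (-2*B)*l = -2*B*l)
F(r) = r/3 (F(r) = r*(⅓) = r/3)
U*F(E(J, 5)) = -711*(-2*4*5) = -711*(-40) = -2133*(-40/3) = 28440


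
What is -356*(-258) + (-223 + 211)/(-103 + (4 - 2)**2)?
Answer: 3030988/33 ≈ 91848.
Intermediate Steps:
-356*(-258) + (-223 + 211)/(-103 + (4 - 2)**2) = 91848 - 12/(-103 + 2**2) = 91848 - 12/(-103 + 4) = 91848 - 12/(-99) = 91848 - 12*(-1/99) = 91848 + 4/33 = 3030988/33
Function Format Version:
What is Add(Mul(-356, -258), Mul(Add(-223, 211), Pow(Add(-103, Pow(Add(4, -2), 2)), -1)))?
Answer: Rational(3030988, 33) ≈ 91848.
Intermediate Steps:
Add(Mul(-356, -258), Mul(Add(-223, 211), Pow(Add(-103, Pow(Add(4, -2), 2)), -1))) = Add(91848, Mul(-12, Pow(Add(-103, Pow(2, 2)), -1))) = Add(91848, Mul(-12, Pow(Add(-103, 4), -1))) = Add(91848, Mul(-12, Pow(-99, -1))) = Add(91848, Mul(-12, Rational(-1, 99))) = Add(91848, Rational(4, 33)) = Rational(3030988, 33)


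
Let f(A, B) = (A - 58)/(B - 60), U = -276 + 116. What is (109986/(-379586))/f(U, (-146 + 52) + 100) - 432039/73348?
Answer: -9046687511271/1517382129076 ≈ -5.9620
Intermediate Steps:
U = -160
f(A, B) = (-58 + A)/(-60 + B)
(109986/(-379586))/f(U, (-146 + 52) + 100) - 432039/73348 = (109986/(-379586))/(((-58 - 160)/(-60 + ((-146 + 52) + 100)))) - 432039/73348 = (109986*(-1/379586))/((-218/(-60 + (-94 + 100)))) - 432039*1/73348 = -54993/(189793*(-218/(-60 + 6))) - 432039/73348 = -54993/(189793*(-218/(-54))) - 432039/73348 = -54993/(189793*((-1/54*(-218)))) - 432039/73348 = -54993/(189793*109/27) - 432039/73348 = -54993/189793*27/109 - 432039/73348 = -1484811/20687437 - 432039/73348 = -9046687511271/1517382129076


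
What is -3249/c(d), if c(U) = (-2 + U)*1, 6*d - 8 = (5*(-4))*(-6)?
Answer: -9747/58 ≈ -168.05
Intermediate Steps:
d = 64/3 (d = 4/3 + ((5*(-4))*(-6))/6 = 4/3 + (-20*(-6))/6 = 4/3 + (1/6)*120 = 4/3 + 20 = 64/3 ≈ 21.333)
c(U) = -2 + U
-3249/c(d) = -3249/(-2 + 64/3) = -3249/58/3 = -3249*3/58 = -9747/58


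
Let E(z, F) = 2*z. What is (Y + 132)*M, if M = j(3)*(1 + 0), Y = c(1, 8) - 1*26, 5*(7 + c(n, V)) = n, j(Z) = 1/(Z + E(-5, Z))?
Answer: -496/35 ≈ -14.171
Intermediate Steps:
j(Z) = 1/(-10 + Z) (j(Z) = 1/(Z + 2*(-5)) = 1/(Z - 10) = 1/(-10 + Z))
c(n, V) = -7 + n/5
Y = -164/5 (Y = (-7 + (⅕)*1) - 1*26 = (-7 + ⅕) - 26 = -34/5 - 26 = -164/5 ≈ -32.800)
M = -⅐ (M = (1 + 0)/(-10 + 3) = 1/(-7) = -⅐*1 = -⅐ ≈ -0.14286)
(Y + 132)*M = (-164/5 + 132)*(-⅐) = (496/5)*(-⅐) = -496/35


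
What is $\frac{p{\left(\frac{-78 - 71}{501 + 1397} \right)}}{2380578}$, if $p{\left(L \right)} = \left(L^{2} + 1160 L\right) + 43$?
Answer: $- \frac{57708249}{2858601236504} \approx -2.0188 \cdot 10^{-5}$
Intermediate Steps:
$p{\left(L \right)} = 43 + L^{2} + 1160 L$
$\frac{p{\left(\frac{-78 - 71}{501 + 1397} \right)}}{2380578} = \frac{43 + \left(\frac{-78 - 71}{501 + 1397}\right)^{2} + 1160 \frac{-78 - 71}{501 + 1397}}{2380578} = \left(43 + \left(- \frac{149}{1898}\right)^{2} + 1160 \left(- \frac{149}{1898}\right)\right) \frac{1}{2380578} = \left(43 + \frac{22201}{3602404} - \frac{86420}{949}\right) \frac{1}{2380578} = \left(- \frac{173124747}{3602404}\right) \frac{1}{2380578} = - \frac{57708249}{2858601236504}$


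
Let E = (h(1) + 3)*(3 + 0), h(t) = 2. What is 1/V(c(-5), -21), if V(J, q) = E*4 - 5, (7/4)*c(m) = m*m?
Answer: 1/55 ≈ 0.018182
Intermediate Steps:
c(m) = 4*m**2/7 (c(m) = 4*(m*m)/7 = 4*m**2/7)
E = 15 (E = (2 + 3)*(3 + 0) = 5*3 = 15)
V(J, q) = 55 (V(J, q) = 15*4 - 5 = 60 - 5 = 55)
1/V(c(-5), -21) = 1/55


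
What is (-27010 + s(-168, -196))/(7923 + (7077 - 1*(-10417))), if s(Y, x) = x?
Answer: -27206/25417 ≈ -1.0704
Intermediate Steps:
(-27010 + s(-168, -196))/(7923 + (7077 - 1*(-10417))) = (-27010 - 196)/(7923 + (7077 - 1*(-10417))) = -27206/(7923 + (7077 + 10417)) = -27206/(7923 + 17494) = -27206/25417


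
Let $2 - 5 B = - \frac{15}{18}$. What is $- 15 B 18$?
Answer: $-153$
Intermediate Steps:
$B = \frac{17}{30}$ ($B = \frac{2}{5} - \frac{\left(-15\right) \frac{1}{18}}{5} = \frac{2}{5} - - \frac{1}{6} = \frac{2}{5} + \frac{1}{6} = \frac{17}{30} \approx 0.56667$)
$- 15 B 18 = \left(-15\right) \frac{17}{30} \cdot 18 = \left(- \frac{17}{2}\right) 18 = -153$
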